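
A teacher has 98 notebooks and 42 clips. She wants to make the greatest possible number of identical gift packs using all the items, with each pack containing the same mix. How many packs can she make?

By the Euclidean algorithm:
98 = 2 × 42 + 14
42 = 3 × 14 + 0
gcd(98, 42) = 14.

14 packs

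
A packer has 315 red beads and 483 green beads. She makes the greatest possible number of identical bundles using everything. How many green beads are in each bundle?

23

Number of bundles = gcd(315, 483).
315 = 3^2 × 5 × 7
483 = 3 × 7 × 23
gcd(315, 483) = 3 × 7 = 21.
green beads per bundle = 483 / 21 = 23.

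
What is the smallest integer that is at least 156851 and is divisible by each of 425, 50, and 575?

The integer must be a common multiple of 425, 50, and 575, so a multiple of their LCM.
425 = 5^2 × 17
50 = 2 × 5^2
575 = 5^2 × 23
LCM(425, 50, 575) = 2 × 5^2 × 17 × 23 = 19550.
Smallest multiple of 19550 that is ≥ 156851: ⌈156851/19550⌉ × 19550 = 9 × 19550 = 175950.

175950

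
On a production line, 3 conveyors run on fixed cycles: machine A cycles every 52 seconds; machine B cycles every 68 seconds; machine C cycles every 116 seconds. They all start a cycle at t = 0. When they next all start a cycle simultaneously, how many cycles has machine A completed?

493 cycles

The first common completion time is the LCM of the periods.
52 = 2^2 × 13
68 = 2^2 × 17
116 = 2^2 × 29
LCM(52, 68, 116) = 2^2 × 13 × 17 × 29 = 25636.
Cycles for period 52: 25636 / 52 = 493.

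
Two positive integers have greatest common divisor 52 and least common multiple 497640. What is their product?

25877280

For any two positive integers, gcd × lcm = product = 52 × 497640 = 25877280.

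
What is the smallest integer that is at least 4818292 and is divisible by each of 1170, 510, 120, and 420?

5012280

The integer must be a common multiple of 1170, 510, 120, and 420, so a multiple of their LCM.
1170 = 2 × 3^2 × 5 × 13
510 = 2 × 3 × 5 × 17
120 = 2^3 × 3 × 5
420 = 2^2 × 3 × 5 × 7
LCM(1170, 510, 120, 420) = 2^3 × 3^2 × 5 × 7 × 13 × 17 = 556920.
Smallest multiple of 556920 that is ≥ 4818292: ⌈4818292/556920⌉ × 556920 = 9 × 556920 = 5012280.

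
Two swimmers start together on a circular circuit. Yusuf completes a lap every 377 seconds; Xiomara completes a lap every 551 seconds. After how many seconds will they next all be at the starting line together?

They coincide at every common multiple of the periods; the first is the LCM.
377 = 13 × 29
551 = 19 × 29
LCM(377, 551) = 13 × 19 × 29 = 7163.

7163 seconds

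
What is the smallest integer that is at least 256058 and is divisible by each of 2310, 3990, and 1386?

The integer must be a common multiple of 2310, 3990, and 1386, so a multiple of their LCM.
2310 = 2 × 3 × 5 × 7 × 11
3990 = 2 × 3 × 5 × 7 × 19
1386 = 2 × 3^2 × 7 × 11
LCM(2310, 3990, 1386) = 2 × 3^2 × 5 × 7 × 11 × 19 = 131670.
Smallest multiple of 131670 that is ≥ 256058: ⌈256058/131670⌉ × 131670 = 2 × 131670 = 263340.

263340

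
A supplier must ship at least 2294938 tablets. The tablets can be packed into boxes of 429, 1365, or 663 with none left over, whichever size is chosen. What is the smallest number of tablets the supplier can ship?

2297295

The number of tablets must be a common multiple of 429, 1365, and 663, so a multiple of their LCM.
429 = 3 × 11 × 13
1365 = 3 × 5 × 7 × 13
663 = 3 × 13 × 17
LCM(429, 1365, 663) = 3 × 5 × 7 × 11 × 13 × 17 = 255255.
Smallest multiple of 255255 that is ≥ 2294938: ⌈2294938/255255⌉ × 255255 = 9 × 255255 = 2297295.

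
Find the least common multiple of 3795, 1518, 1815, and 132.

3795 = 3 × 5 × 11 × 23
1518 = 2 × 3 × 11 × 23
1815 = 3 × 5 × 11^2
132 = 2^2 × 3 × 11
LCM(3795, 1518, 1815, 132) = 2^2 × 3 × 5 × 11^2 × 23 = 166980.

166980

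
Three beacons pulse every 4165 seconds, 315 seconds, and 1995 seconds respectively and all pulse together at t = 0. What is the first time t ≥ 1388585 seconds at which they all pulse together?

1424430 seconds

Joint pulses occur at multiples of LCM(4165, 315, 1995).
4165 = 5 × 7^2 × 17
315 = 3^2 × 5 × 7
1995 = 3 × 5 × 7 × 19
LCM(4165, 315, 1995) = 3^2 × 5 × 7^2 × 17 × 19 = 712215.
Smallest multiple of 712215 that is ≥ 1388585: ⌈1388585/712215⌉ × 712215 = 2 × 712215 = 1424430.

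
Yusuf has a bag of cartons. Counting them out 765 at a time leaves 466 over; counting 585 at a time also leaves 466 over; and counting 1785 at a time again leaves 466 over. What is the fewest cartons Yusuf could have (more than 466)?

70081

N − 466 must be a common multiple of 765, 585, and 1785.
765 = 3^2 × 5 × 17
585 = 3^2 × 5 × 13
1785 = 3 × 5 × 7 × 17
LCM(765, 585, 1785) = 3^2 × 5 × 7 × 13 × 17 = 69615.
Smallest N > 466 is LCM + 466 = 69615 + 466 = 70081.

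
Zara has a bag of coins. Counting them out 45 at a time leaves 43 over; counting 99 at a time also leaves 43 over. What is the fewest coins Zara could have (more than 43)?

538

N − 43 must be a common multiple of 45 and 99.
45 = 3^2 × 5
99 = 3^2 × 11
LCM(45, 99) = 3^2 × 5 × 11 = 495.
Smallest N > 43 is LCM + 43 = 495 + 43 = 538.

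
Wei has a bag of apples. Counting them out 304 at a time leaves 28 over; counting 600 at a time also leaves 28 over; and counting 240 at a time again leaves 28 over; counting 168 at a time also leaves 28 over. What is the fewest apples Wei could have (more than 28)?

159628

N − 28 must be a common multiple of 304, 600, 240, and 168.
304 = 2^4 × 19
600 = 2^3 × 3 × 5^2
240 = 2^4 × 3 × 5
168 = 2^3 × 3 × 7
LCM(304, 600, 240, 168) = 2^4 × 3 × 5^2 × 7 × 19 = 159600.
Smallest N > 28 is LCM + 28 = 159600 + 28 = 159628.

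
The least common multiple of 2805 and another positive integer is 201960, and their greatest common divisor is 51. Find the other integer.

3672

gcd × lcm = product of the two integers, so the other integer is (51 × 201960) / 2805 = 3672.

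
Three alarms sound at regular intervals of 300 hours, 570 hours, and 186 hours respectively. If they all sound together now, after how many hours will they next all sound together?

176700 hours

They coincide at every common multiple of the periods; the first is the LCM.
300 = 2^2 × 3 × 5^2
570 = 2 × 3 × 5 × 19
186 = 2 × 3 × 31
LCM(300, 570, 186) = 2^2 × 3 × 5^2 × 19 × 31 = 176700.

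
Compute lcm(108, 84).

108 = 2^2 × 3^3
84 = 2^2 × 3 × 7
LCM(108, 84) = 2^2 × 3^3 × 7 = 756.

756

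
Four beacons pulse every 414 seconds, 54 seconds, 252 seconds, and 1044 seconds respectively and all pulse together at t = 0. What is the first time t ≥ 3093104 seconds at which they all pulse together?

3529764 seconds

Joint pulses occur at multiples of LCM(414, 54, 252, 1044).
414 = 2 × 3^2 × 23
54 = 2 × 3^3
252 = 2^2 × 3^2 × 7
1044 = 2^2 × 3^2 × 29
LCM(414, 54, 252, 1044) = 2^2 × 3^3 × 7 × 23 × 29 = 504252.
Smallest multiple of 504252 that is ≥ 3093104: ⌈3093104/504252⌉ × 504252 = 7 × 504252 = 3529764.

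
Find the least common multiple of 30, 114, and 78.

7410

30 = 2 × 3 × 5
114 = 2 × 3 × 19
78 = 2 × 3 × 13
LCM(30, 114, 78) = 2 × 3 × 5 × 13 × 19 = 7410.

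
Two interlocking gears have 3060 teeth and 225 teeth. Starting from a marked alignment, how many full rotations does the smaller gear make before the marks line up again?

They are all back at their starting positions together after one LCM of the periods.
3060 = 2^2 × 3^2 × 5 × 17
225 = 3^2 × 5^2
LCM(3060, 225) = 2^2 × 3^2 × 5^2 × 17 = 15300.
Rotations for period 225: 15300 / 225 = 68.

68 rotations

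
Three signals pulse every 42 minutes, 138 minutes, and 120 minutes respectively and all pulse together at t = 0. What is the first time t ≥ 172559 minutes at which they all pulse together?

Joint pulses occur at multiples of LCM(42, 138, 120).
42 = 2 × 3 × 7
138 = 2 × 3 × 23
120 = 2^3 × 3 × 5
LCM(42, 138, 120) = 2^3 × 3 × 5 × 7 × 23 = 19320.
Smallest multiple of 19320 that is ≥ 172559: ⌈172559/19320⌉ × 19320 = 9 × 19320 = 173880.

173880 minutes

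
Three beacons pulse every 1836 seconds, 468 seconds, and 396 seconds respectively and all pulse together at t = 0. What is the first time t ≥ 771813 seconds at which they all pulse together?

Joint pulses occur at multiples of LCM(1836, 468, 396).
1836 = 2^2 × 3^3 × 17
468 = 2^2 × 3^2 × 13
396 = 2^2 × 3^2 × 11
LCM(1836, 468, 396) = 2^2 × 3^3 × 11 × 13 × 17 = 262548.
Smallest multiple of 262548 that is ≥ 771813: ⌈771813/262548⌉ × 262548 = 3 × 262548 = 787644.

787644 seconds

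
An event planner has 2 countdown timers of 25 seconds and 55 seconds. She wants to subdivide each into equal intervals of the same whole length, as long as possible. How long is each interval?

5 seconds

By the Euclidean algorithm:
55 = 2 × 25 + 5
25 = 5 × 5 + 0
gcd(25, 55) = 5.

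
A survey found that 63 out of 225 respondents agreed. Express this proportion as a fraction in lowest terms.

7/25

63 = 3^2 × 7
225 = 3^2 × 5^2
gcd(63, 225) = 3^2 = 9.
Divide numerator and denominator by 9: 63/225 = 7/25.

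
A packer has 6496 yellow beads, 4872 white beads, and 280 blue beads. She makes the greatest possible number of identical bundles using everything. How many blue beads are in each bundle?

Number of bundles = gcd(6496, 4872, 280).
6496 = 2^5 × 7 × 29
4872 = 2^3 × 3 × 7 × 29
280 = 2^3 × 5 × 7
gcd(6496, 4872, 280) = 2^3 × 7 = 56.
blue beads per bundle = 280 / 56 = 5.

5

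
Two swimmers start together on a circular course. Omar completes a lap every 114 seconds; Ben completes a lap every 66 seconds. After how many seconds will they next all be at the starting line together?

They coincide at every common multiple of the periods; the first is the LCM.
114 = 2 × 3 × 19
66 = 2 × 3 × 11
LCM(114, 66) = 2 × 3 × 11 × 19 = 1254.

1254 seconds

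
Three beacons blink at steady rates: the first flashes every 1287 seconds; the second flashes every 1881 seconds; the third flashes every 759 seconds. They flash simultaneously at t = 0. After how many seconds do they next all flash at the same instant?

The first simultaneous occurrence is after LCM of the individual periods.
1287 = 3^2 × 11 × 13
1881 = 3^2 × 11 × 19
759 = 3 × 11 × 23
LCM(1287, 1881, 759) = 3^2 × 11 × 13 × 19 × 23 = 562419.

562419 seconds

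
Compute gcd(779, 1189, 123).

779 = 19 × 41
1189 = 29 × 41
123 = 3 × 41
gcd(779, 1189, 123) = 41.

41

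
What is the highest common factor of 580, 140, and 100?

20

580 = 2^2 × 5 × 29
140 = 2^2 × 5 × 7
100 = 2^2 × 5^2
gcd(580, 140, 100) = 2^2 × 5 = 20.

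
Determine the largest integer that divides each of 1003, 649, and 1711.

59

1003 = 17 × 59
649 = 11 × 59
1711 = 29 × 59
gcd(1003, 649, 1711) = 59.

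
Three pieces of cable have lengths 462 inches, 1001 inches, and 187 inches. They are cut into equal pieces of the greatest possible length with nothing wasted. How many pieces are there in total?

Piece length = gcd(462, 1001, 187).
462 = 2 × 3 × 7 × 11
1001 = 7 × 11 × 13
187 = 11 × 17
gcd(462, 1001, 187) = 11.
Total pieces = 462/11 + 1001/11 + 187/11 = 42 + 91 + 17 = 150.

150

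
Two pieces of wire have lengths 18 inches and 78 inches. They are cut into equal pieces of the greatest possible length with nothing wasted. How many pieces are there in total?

Piece length = gcd(18, 78).
18 = 2 × 3^2
78 = 2 × 3 × 13
gcd(18, 78) = 2 × 3 = 6.
Total pieces = 18/6 + 78/6 = 3 + 13 = 16.

16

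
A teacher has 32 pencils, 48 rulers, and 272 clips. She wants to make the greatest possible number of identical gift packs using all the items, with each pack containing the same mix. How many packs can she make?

The pack count must divide each quantity, so the greatest is gcd(32, 48, 272).
32 = 2^5
48 = 2^4 × 3
272 = 2^4 × 17
gcd(32, 48, 272) = 2^4 = 16.

16 packs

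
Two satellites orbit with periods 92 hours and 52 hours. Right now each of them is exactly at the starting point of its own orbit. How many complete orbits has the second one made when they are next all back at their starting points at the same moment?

All finish a whole number of cycles simultaneously at t = LCM of the periods.
92 = 2^2 × 23
52 = 2^2 × 13
LCM(92, 52) = 2^2 × 13 × 23 = 1196.
Orbits for period 52: 1196 / 52 = 23.

23 orbits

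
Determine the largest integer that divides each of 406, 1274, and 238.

14

406 = 2 × 7 × 29
1274 = 2 × 7^2 × 13
238 = 2 × 7 × 17
gcd(406, 1274, 238) = 2 × 7 = 14.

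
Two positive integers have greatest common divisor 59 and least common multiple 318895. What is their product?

For any two positive integers, gcd × lcm = product = 59 × 318895 = 18814805.

18814805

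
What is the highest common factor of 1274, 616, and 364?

14

1274 = 2 × 7^2 × 13
616 = 2^3 × 7 × 11
364 = 2^2 × 7 × 13
gcd(1274, 616, 364) = 2 × 7 = 14.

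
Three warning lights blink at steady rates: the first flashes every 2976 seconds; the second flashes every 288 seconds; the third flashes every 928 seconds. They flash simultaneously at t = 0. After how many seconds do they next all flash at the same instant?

They coincide at every common multiple of the periods; the first is the LCM.
2976 = 2^5 × 3 × 31
288 = 2^5 × 3^2
928 = 2^5 × 29
LCM(2976, 288, 928) = 2^5 × 3^2 × 29 × 31 = 258912.

258912 seconds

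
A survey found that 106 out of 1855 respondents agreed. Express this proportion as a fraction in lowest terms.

106 = 2 × 53
1855 = 5 × 7 × 53
gcd(106, 1855) = 53.
Divide numerator and denominator by 53: 106/1855 = 2/35.

2/35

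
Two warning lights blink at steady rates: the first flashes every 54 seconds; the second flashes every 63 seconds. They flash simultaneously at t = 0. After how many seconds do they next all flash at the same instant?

378 seconds

The first simultaneous occurrence is after LCM of the individual periods.
54 = 2 × 3^3
63 = 3^2 × 7
LCM(54, 63) = 2 × 3^3 × 7 = 378.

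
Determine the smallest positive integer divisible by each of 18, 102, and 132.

18 = 2 × 3^2
102 = 2 × 3 × 17
132 = 2^2 × 3 × 11
LCM(18, 102, 132) = 2^2 × 3^2 × 11 × 17 = 6732.

6732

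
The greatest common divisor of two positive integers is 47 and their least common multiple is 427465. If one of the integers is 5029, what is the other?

3995

For two integers, gcd × lcm = product, so the other is (47 × 427465) / 5029 = 20090855 / 5029 = 3995.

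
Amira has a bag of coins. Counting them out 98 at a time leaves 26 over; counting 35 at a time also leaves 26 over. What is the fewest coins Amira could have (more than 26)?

N − 26 must be a common multiple of 98 and 35.
98 = 2 × 7^2
35 = 5 × 7
LCM(98, 35) = 2 × 5 × 7^2 = 490.
Smallest N > 26 is LCM + 26 = 490 + 26 = 516.

516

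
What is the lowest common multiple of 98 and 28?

196

98 = 2 × 7^2
28 = 2^2 × 7
LCM(98, 28) = 2^2 × 7^2 = 196.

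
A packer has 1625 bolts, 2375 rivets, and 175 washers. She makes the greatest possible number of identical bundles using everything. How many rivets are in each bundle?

95

Number of bundles = gcd(1625, 2375, 175).
1625 = 5^3 × 13
2375 = 5^3 × 19
175 = 5^2 × 7
gcd(1625, 2375, 175) = 5^2 = 25.
rivets per bundle = 2375 / 25 = 95.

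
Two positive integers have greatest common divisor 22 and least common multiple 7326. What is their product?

161172

For any two positive integers, gcd × lcm = product = 22 × 7326 = 161172.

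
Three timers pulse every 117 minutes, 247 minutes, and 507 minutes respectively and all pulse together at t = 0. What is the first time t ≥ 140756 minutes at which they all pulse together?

Joint pulses occur at multiples of LCM(117, 247, 507).
117 = 3^2 × 13
247 = 13 × 19
507 = 3 × 13^2
LCM(117, 247, 507) = 3^2 × 13^2 × 19 = 28899.
Smallest multiple of 28899 that is ≥ 140756: ⌈140756/28899⌉ × 28899 = 5 × 28899 = 144495.

144495 minutes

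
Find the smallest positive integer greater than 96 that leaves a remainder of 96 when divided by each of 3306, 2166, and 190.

314166

N − 96 must be a common multiple of 3306, 2166, and 190.
3306 = 2 × 3 × 19 × 29
2166 = 2 × 3 × 19^2
190 = 2 × 5 × 19
LCM(3306, 2166, 190) = 2 × 3 × 5 × 19^2 × 29 = 314070.
Smallest N > 96 is LCM + 96 = 314070 + 96 = 314166.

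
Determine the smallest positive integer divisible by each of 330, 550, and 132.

3300

330 = 2 × 3 × 5 × 11
550 = 2 × 5^2 × 11
132 = 2^2 × 3 × 11
LCM(330, 550, 132) = 2^2 × 3 × 5^2 × 11 = 3300.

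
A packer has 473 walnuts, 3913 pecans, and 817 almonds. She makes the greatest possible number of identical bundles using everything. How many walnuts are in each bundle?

11

Number of bundles = gcd(473, 3913, 817).
473 = 11 × 43
3913 = 7 × 13 × 43
817 = 19 × 43
gcd(473, 3913, 817) = 43.
walnuts per bundle = 473 / 43 = 11.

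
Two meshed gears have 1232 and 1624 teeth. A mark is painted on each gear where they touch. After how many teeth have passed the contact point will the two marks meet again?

The first simultaneous occurrence is after LCM of the individual periods.
1232 = 2^4 × 7 × 11
1624 = 2^3 × 7 × 29
LCM(1232, 1624) = 2^4 × 7 × 11 × 29 = 35728.

35728 teeth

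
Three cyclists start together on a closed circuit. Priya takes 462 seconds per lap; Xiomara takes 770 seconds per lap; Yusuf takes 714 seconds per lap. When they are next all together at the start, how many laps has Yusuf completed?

All finish a whole number of cycles simultaneously at t = LCM of the periods.
462 = 2 × 3 × 7 × 11
770 = 2 × 5 × 7 × 11
714 = 2 × 3 × 7 × 17
LCM(462, 770, 714) = 2 × 3 × 5 × 7 × 11 × 17 = 39270.
Laps for period 714: 39270 / 714 = 55.

55 laps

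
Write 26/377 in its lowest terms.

2/29

26 = 2 × 13
377 = 13 × 29
gcd(26, 377) = 13.
Divide numerator and denominator by 13: 26/377 = 2/29.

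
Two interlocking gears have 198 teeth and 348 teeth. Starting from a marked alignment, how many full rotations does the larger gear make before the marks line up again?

33 rotations

The first common completion time is the LCM of the periods.
198 = 2 × 3^2 × 11
348 = 2^2 × 3 × 29
LCM(198, 348) = 2^2 × 3^2 × 11 × 29 = 11484.
Rotations for period 348: 11484 / 348 = 33.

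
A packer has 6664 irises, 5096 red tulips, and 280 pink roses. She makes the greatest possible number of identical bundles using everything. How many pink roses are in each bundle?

5

Number of bundles = gcd(6664, 5096, 280).
6664 = 2^3 × 7^2 × 17
5096 = 2^3 × 7^2 × 13
280 = 2^3 × 5 × 7
gcd(6664, 5096, 280) = 2^3 × 7 = 56.
pink roses per bundle = 280 / 56 = 5.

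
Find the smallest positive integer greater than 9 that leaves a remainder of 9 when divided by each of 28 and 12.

93

N − 9 must be a common multiple of 28 and 12.
28 = 2^2 × 7
12 = 2^2 × 3
LCM(28, 12) = 2^2 × 3 × 7 = 84.
Smallest N > 9 is LCM + 9 = 84 + 9 = 93.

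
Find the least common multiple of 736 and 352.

8096

736 = 2^5 × 23
352 = 2^5 × 11
LCM(736, 352) = 2^5 × 11 × 23 = 8096.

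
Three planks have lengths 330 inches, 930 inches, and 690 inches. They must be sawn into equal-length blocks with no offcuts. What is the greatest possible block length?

30 inches

This is the greatest common divisor of 330, 930, and 690.
330 = 2 × 3 × 5 × 11
930 = 2 × 3 × 5 × 31
690 = 2 × 3 × 5 × 23
gcd(330, 930, 690) = 2 × 3 × 5 = 30.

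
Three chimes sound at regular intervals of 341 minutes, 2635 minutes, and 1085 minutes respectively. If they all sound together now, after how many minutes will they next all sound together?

202895 minutes

They coincide at every common multiple of the periods; the first is the LCM.
341 = 11 × 31
2635 = 5 × 17 × 31
1085 = 5 × 7 × 31
LCM(341, 2635, 1085) = 5 × 7 × 11 × 17 × 31 = 202895.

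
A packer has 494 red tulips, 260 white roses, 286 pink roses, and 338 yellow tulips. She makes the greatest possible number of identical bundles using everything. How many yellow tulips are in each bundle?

13

Number of bundles = gcd(494, 260, 286, 338).
494 = 2 × 13 × 19
260 = 2^2 × 5 × 13
286 = 2 × 11 × 13
338 = 2 × 13^2
gcd(494, 260, 286, 338) = 2 × 13 = 26.
yellow tulips per bundle = 338 / 26 = 13.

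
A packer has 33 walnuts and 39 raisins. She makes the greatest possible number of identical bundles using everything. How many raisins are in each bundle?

Number of bundles = gcd(33, 39).
33 = 3 × 11
39 = 3 × 13
gcd(33, 39) = 3.
raisins per bundle = 39 / 3 = 13.

13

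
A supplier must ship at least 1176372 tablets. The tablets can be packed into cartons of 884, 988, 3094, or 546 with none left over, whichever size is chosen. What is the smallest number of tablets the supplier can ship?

The number of tablets must be a common multiple of 884, 988, 3094, and 546, so a multiple of their LCM.
884 = 2^2 × 13 × 17
988 = 2^2 × 13 × 19
3094 = 2 × 7 × 13 × 17
546 = 2 × 3 × 7 × 13
LCM(884, 988, 3094, 546) = 2^2 × 3 × 7 × 13 × 17 × 19 = 352716.
Smallest multiple of 352716 that is ≥ 1176372: ⌈1176372/352716⌉ × 352716 = 4 × 352716 = 1410864.

1410864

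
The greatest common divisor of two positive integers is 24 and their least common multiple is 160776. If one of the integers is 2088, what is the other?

For two integers, gcd × lcm = product, so the other is (24 × 160776) / 2088 = 3858624 / 2088 = 1848.

1848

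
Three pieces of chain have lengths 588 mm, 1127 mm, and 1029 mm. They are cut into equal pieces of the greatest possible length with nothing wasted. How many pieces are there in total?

56

Piece length = gcd(588, 1127, 1029).
588 = 2^2 × 3 × 7^2
1127 = 7^2 × 23
1029 = 3 × 7^3
gcd(588, 1127, 1029) = 7^2 = 49.
Total pieces = 588/49 + 1127/49 + 1029/49 = 12 + 23 + 21 = 56.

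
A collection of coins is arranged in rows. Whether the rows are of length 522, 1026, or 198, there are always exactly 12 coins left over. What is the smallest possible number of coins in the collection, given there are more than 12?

327306

N − 12 must be a common multiple of 522, 1026, and 198.
522 = 2 × 3^2 × 29
1026 = 2 × 3^3 × 19
198 = 2 × 3^2 × 11
LCM(522, 1026, 198) = 2 × 3^3 × 11 × 19 × 29 = 327294.
Smallest N > 12 is LCM + 12 = 327294 + 12 = 327306.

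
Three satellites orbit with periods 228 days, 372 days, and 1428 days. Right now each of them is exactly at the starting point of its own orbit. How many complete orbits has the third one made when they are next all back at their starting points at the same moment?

589 orbits

They are all back at their starting positions together after one LCM of the periods.
228 = 2^2 × 3 × 19
372 = 2^2 × 3 × 31
1428 = 2^2 × 3 × 7 × 17
LCM(228, 372, 1428) = 2^2 × 3 × 7 × 17 × 19 × 31 = 841092.
Orbits for period 1428: 841092 / 1428 = 589.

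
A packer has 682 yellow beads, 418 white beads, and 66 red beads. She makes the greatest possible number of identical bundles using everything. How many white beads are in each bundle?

19

Number of bundles = gcd(682, 418, 66).
682 = 2 × 11 × 31
418 = 2 × 11 × 19
66 = 2 × 3 × 11
gcd(682, 418, 66) = 2 × 11 = 22.
white beads per bundle = 418 / 22 = 19.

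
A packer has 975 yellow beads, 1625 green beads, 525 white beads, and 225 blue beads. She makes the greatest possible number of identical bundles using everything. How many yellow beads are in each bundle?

Number of bundles = gcd(975, 1625, 525, 225).
975 = 3 × 5^2 × 13
1625 = 5^3 × 13
525 = 3 × 5^2 × 7
225 = 3^2 × 5^2
gcd(975, 1625, 525, 225) = 5^2 = 25.
yellow beads per bundle = 975 / 25 = 39.

39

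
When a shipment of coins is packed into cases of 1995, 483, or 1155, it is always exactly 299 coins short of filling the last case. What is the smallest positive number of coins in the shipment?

Being 299 short of a full case of size k means N ≡ −299 (mod k), i.e. N + 299 is a multiple of each size.
1995 = 3 × 5 × 7 × 19
483 = 3 × 7 × 23
1155 = 3 × 5 × 7 × 11
LCM(1995, 483, 1155) = 3 × 5 × 7 × 11 × 19 × 23 = 504735.
Smallest positive N is 504735 − 299 = 504436.

504436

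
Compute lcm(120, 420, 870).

120 = 2^3 × 3 × 5
420 = 2^2 × 3 × 5 × 7
870 = 2 × 3 × 5 × 29
LCM(120, 420, 870) = 2^3 × 3 × 5 × 7 × 29 = 24360.

24360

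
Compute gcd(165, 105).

165 = 3 × 5 × 11
105 = 3 × 5 × 7
gcd(165, 105) = 3 × 5 = 15.

15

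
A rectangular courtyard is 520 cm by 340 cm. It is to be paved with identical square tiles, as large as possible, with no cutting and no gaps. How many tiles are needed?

Tile side = gcd(520, 340).
520 = 2^3 × 5 × 13
340 = 2^2 × 5 × 17
gcd(520, 340) = 2^2 × 5 = 20.
Tiles: (520/20) × (340/20) = 26 × 17 = 442.

442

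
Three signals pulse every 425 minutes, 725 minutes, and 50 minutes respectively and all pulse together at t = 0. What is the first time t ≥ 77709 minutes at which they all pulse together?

98600 minutes

Joint pulses occur at multiples of LCM(425, 725, 50).
425 = 5^2 × 17
725 = 5^2 × 29
50 = 2 × 5^2
LCM(425, 725, 50) = 2 × 5^2 × 17 × 29 = 24650.
Smallest multiple of 24650 that is ≥ 77709: ⌈77709/24650⌉ × 24650 = 4 × 24650 = 98600.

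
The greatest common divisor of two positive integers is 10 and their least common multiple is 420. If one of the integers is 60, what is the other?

For two integers, gcd × lcm = product, so the other is (10 × 420) / 60 = 4200 / 60 = 70.

70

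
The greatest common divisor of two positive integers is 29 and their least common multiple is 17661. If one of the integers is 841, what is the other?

609

For two integers, gcd × lcm = product, so the other is (29 × 17661) / 841 = 512169 / 841 = 609.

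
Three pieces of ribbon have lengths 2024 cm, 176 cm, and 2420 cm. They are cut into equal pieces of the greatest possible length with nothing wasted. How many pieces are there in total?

Piece length = gcd(2024, 176, 2420).
2024 = 2^3 × 11 × 23
176 = 2^4 × 11
2420 = 2^2 × 5 × 11^2
gcd(2024, 176, 2420) = 2^2 × 11 = 44.
Total pieces = 2024/44 + 176/44 + 2420/44 = 46 + 4 + 55 = 105.

105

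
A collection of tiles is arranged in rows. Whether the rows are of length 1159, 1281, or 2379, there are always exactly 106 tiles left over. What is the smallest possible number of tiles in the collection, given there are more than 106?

316513

N − 106 must be a common multiple of 1159, 1281, and 2379.
1159 = 19 × 61
1281 = 3 × 7 × 61
2379 = 3 × 13 × 61
LCM(1159, 1281, 2379) = 3 × 7 × 13 × 19 × 61 = 316407.
Smallest N > 106 is LCM + 106 = 316407 + 106 = 316513.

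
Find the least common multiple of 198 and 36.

396

198 = 2 × 3^2 × 11
36 = 2^2 × 3^2
LCM(198, 36) = 2^2 × 3^2 × 11 = 396.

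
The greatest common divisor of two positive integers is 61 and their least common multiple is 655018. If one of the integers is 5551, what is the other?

7198

For two integers, gcd × lcm = product, so the other is (61 × 655018) / 5551 = 39956098 / 5551 = 7198.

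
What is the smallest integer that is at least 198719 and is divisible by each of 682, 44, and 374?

The integer must be a common multiple of 682, 44, and 374, so a multiple of their LCM.
682 = 2 × 11 × 31
44 = 2^2 × 11
374 = 2 × 11 × 17
LCM(682, 44, 374) = 2^2 × 11 × 17 × 31 = 23188.
Smallest multiple of 23188 that is ≥ 198719: ⌈198719/23188⌉ × 23188 = 9 × 23188 = 208692.

208692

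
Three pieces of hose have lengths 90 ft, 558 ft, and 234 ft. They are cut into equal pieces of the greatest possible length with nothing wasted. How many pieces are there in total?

49

Piece length = gcd(90, 558, 234).
90 = 2 × 3^2 × 5
558 = 2 × 3^2 × 31
234 = 2 × 3^2 × 13
gcd(90, 558, 234) = 2 × 3^2 = 18.
Total pieces = 90/18 + 558/18 + 234/18 = 5 + 31 + 13 = 49.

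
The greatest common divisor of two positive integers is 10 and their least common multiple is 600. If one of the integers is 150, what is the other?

40

For two integers, gcd × lcm = product, so the other is (10 × 600) / 150 = 6000 / 150 = 40.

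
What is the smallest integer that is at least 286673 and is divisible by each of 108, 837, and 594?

294624

The integer must be a common multiple of 108, 837, and 594, so a multiple of their LCM.
108 = 2^2 × 3^3
837 = 3^3 × 31
594 = 2 × 3^3 × 11
LCM(108, 837, 594) = 2^2 × 3^3 × 11 × 31 = 36828.
Smallest multiple of 36828 that is ≥ 286673: ⌈286673/36828⌉ × 36828 = 8 × 36828 = 294624.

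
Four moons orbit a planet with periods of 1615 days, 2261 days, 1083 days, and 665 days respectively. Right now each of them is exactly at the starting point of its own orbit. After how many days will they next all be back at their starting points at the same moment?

644385 days

The first simultaneous occurrence is after LCM of the individual periods.
1615 = 5 × 17 × 19
2261 = 7 × 17 × 19
1083 = 3 × 19^2
665 = 5 × 7 × 19
LCM(1615, 2261, 1083, 665) = 3 × 5 × 7 × 17 × 19^2 = 644385.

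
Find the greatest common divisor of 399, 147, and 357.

21

399 = 3 × 7 × 19
147 = 3 × 7^2
357 = 3 × 7 × 17
gcd(399, 147, 357) = 3 × 7 = 21.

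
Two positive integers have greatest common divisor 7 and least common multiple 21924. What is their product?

For any two positive integers, gcd × lcm = product = 7 × 21924 = 153468.

153468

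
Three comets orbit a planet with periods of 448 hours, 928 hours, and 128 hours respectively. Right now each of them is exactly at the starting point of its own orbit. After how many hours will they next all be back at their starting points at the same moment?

25984 hours

We need the least common multiple of the intervals.
448 = 2^6 × 7
928 = 2^5 × 29
128 = 2^7
LCM(448, 928, 128) = 2^7 × 7 × 29 = 25984.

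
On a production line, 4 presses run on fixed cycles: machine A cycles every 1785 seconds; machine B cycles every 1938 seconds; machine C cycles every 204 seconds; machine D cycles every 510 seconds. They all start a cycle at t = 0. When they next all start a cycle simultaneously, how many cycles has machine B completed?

70 cycles

The first common completion time is the LCM of the periods.
1785 = 3 × 5 × 7 × 17
1938 = 2 × 3 × 17 × 19
204 = 2^2 × 3 × 17
510 = 2 × 3 × 5 × 17
LCM(1785, 1938, 204, 510) = 2^2 × 3 × 5 × 7 × 17 × 19 = 135660.
Cycles for period 1938: 135660 / 1938 = 70.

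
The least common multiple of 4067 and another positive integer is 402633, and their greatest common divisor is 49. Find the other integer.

4851

gcd × lcm = product of the two integers, so the other integer is (49 × 402633) / 4067 = 4851.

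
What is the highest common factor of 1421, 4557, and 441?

1421 = 7^2 × 29
4557 = 3 × 7^2 × 31
441 = 3^2 × 7^2
gcd(1421, 4557, 441) = 7^2 = 49.

49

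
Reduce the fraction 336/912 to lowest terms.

336 = 2^4 × 3 × 7
912 = 2^4 × 3 × 19
gcd(336, 912) = 2^4 × 3 = 48.
Divide numerator and denominator by 48: 336/912 = 7/19.

7/19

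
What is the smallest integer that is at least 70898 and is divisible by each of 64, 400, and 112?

The integer must be a common multiple of 64, 400, and 112, so a multiple of their LCM.
64 = 2^6
400 = 2^4 × 5^2
112 = 2^4 × 7
LCM(64, 400, 112) = 2^6 × 5^2 × 7 = 11200.
Smallest multiple of 11200 that is ≥ 70898: ⌈70898/11200⌉ × 11200 = 7 × 11200 = 78400.

78400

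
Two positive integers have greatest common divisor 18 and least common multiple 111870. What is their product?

For any two positive integers, gcd × lcm = product = 18 × 111870 = 2013660.

2013660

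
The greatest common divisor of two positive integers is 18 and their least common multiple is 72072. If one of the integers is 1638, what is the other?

For two integers, gcd × lcm = product, so the other is (18 × 72072) / 1638 = 1297296 / 1638 = 792.

792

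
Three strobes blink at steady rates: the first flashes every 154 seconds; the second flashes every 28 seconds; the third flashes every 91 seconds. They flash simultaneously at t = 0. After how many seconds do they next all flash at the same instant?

We need the least common multiple of the intervals.
154 = 2 × 7 × 11
28 = 2^2 × 7
91 = 7 × 13
LCM(154, 28, 91) = 2^2 × 7 × 11 × 13 = 4004.

4004 seconds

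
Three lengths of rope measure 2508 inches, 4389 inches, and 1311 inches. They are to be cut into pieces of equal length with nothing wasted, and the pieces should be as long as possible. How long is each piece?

Each piece length must divide every original length, so the longest possible is gcd(2508, 4389, 1311).
2508 = 2^2 × 3 × 11 × 19
4389 = 3 × 7 × 11 × 19
1311 = 3 × 19 × 23
gcd(2508, 4389, 1311) = 3 × 19 = 57.

57 inches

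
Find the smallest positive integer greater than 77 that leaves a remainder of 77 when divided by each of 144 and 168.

N − 77 must be a common multiple of 144 and 168.
144 = 2^4 × 3^2
168 = 2^3 × 3 × 7
LCM(144, 168) = 2^4 × 3^2 × 7 = 1008.
Smallest N > 77 is LCM + 77 = 1008 + 77 = 1085.

1085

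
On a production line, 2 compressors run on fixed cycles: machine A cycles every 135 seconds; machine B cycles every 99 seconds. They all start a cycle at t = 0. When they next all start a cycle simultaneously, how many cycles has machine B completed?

15 cycles

All finish a whole number of cycles simultaneously at t = LCM of the periods.
135 = 3^3 × 5
99 = 3^2 × 11
LCM(135, 99) = 3^3 × 5 × 11 = 1485.
Cycles for period 99: 1485 / 99 = 15.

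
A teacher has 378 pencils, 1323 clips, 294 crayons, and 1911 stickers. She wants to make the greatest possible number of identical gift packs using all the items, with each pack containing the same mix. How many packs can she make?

The pack count must divide each quantity, so the greatest is gcd(378, 1323, 294, 1911).
378 = 2 × 3^3 × 7
1323 = 3^3 × 7^2
294 = 2 × 3 × 7^2
1911 = 3 × 7^2 × 13
gcd(378, 1323, 294, 1911) = 3 × 7 = 21.

21 packs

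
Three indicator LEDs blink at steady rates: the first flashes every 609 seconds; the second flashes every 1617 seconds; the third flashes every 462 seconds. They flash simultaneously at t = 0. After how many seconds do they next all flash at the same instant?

93786 seconds

They coincide at every common multiple of the periods; the first is the LCM.
609 = 3 × 7 × 29
1617 = 3 × 7^2 × 11
462 = 2 × 3 × 7 × 11
LCM(609, 1617, 462) = 2 × 3 × 7^2 × 11 × 29 = 93786.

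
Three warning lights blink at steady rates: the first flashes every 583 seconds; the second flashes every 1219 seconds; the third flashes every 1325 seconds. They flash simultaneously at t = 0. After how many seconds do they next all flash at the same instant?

They coincide at every common multiple of the periods; the first is the LCM.
583 = 11 × 53
1219 = 23 × 53
1325 = 5^2 × 53
LCM(583, 1219, 1325) = 5^2 × 11 × 23 × 53 = 335225.

335225 seconds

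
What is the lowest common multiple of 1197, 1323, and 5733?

326781

1197 = 3^2 × 7 × 19
1323 = 3^3 × 7^2
5733 = 3^2 × 7^2 × 13
LCM(1197, 1323, 5733) = 3^3 × 7^2 × 13 × 19 = 326781.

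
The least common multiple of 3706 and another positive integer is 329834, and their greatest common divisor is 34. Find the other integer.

gcd × lcm = product of the two integers, so the other integer is (34 × 329834) / 3706 = 3026.

3026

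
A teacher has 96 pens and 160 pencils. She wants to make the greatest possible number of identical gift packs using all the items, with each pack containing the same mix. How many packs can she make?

32 packs

By the Euclidean algorithm:
160 = 1 × 96 + 64
96 = 1 × 64 + 32
64 = 2 × 32 + 0
gcd(96, 160) = 32.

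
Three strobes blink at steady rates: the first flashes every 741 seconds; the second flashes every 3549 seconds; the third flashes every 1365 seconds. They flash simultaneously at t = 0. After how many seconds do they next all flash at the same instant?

The first simultaneous occurrence is after LCM of the individual periods.
741 = 3 × 13 × 19
3549 = 3 × 7 × 13^2
1365 = 3 × 5 × 7 × 13
LCM(741, 3549, 1365) = 3 × 5 × 7 × 13^2 × 19 = 337155.

337155 seconds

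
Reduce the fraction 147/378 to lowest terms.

7/18

147 = 3 × 7^2
378 = 2 × 3^3 × 7
gcd(147, 378) = 3 × 7 = 21.
Divide numerator and denominator by 21: 147/378 = 7/18.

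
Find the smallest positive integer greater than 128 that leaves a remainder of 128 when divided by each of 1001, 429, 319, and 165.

N − 128 must be a common multiple of 1001, 429, 319, and 165.
1001 = 7 × 11 × 13
429 = 3 × 11 × 13
319 = 11 × 29
165 = 3 × 5 × 11
LCM(1001, 429, 319, 165) = 3 × 5 × 7 × 11 × 13 × 29 = 435435.
Smallest N > 128 is LCM + 128 = 435435 + 128 = 435563.

435563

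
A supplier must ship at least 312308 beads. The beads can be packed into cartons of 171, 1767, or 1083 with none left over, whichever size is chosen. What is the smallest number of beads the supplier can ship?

The number of beads must be a common multiple of 171, 1767, and 1083, so a multiple of their LCM.
171 = 3^2 × 19
1767 = 3 × 19 × 31
1083 = 3 × 19^2
LCM(171, 1767, 1083) = 3^2 × 19^2 × 31 = 100719.
Smallest multiple of 100719 that is ≥ 312308: ⌈312308/100719⌉ × 100719 = 4 × 100719 = 402876.

402876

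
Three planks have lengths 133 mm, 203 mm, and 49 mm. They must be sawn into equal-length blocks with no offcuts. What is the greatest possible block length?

This is the greatest common divisor of 133, 203, and 49.
133 = 7 × 19
203 = 7 × 29
49 = 7^2
gcd(133, 203, 49) = 7.

7 mm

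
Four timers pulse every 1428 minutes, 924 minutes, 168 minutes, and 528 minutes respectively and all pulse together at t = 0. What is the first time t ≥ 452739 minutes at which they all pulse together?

502656 minutes

Joint pulses occur at multiples of LCM(1428, 924, 168, 528).
1428 = 2^2 × 3 × 7 × 17
924 = 2^2 × 3 × 7 × 11
168 = 2^3 × 3 × 7
528 = 2^4 × 3 × 11
LCM(1428, 924, 168, 528) = 2^4 × 3 × 7 × 11 × 17 = 62832.
Smallest multiple of 62832 that is ≥ 452739: ⌈452739/62832⌉ × 62832 = 8 × 62832 = 502656.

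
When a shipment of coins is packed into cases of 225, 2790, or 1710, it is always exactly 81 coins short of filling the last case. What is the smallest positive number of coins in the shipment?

Being 81 short of a full case of size k means N ≡ −81 (mod k), i.e. N + 81 is a multiple of each size.
225 = 3^2 × 5^2
2790 = 2 × 3^2 × 5 × 31
1710 = 2 × 3^2 × 5 × 19
LCM(225, 2790, 1710) = 2 × 3^2 × 5^2 × 19 × 31 = 265050.
Smallest positive N is 265050 − 81 = 264969.

264969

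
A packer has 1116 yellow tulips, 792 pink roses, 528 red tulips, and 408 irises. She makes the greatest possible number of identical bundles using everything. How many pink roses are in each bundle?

66

Number of bundles = gcd(1116, 792, 528, 408).
1116 = 2^2 × 3^2 × 31
792 = 2^3 × 3^2 × 11
528 = 2^4 × 3 × 11
408 = 2^3 × 3 × 17
gcd(1116, 792, 528, 408) = 2^2 × 3 = 12.
pink roses per bundle = 792 / 12 = 66.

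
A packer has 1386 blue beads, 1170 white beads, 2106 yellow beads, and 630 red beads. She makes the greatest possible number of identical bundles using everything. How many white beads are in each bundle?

Number of bundles = gcd(1386, 1170, 2106, 630).
1386 = 2 × 3^2 × 7 × 11
1170 = 2 × 3^2 × 5 × 13
2106 = 2 × 3^4 × 13
630 = 2 × 3^2 × 5 × 7
gcd(1386, 1170, 2106, 630) = 2 × 3^2 = 18.
white beads per bundle = 1170 / 18 = 65.

65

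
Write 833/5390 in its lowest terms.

17/110

833 = 7^2 × 17
5390 = 2 × 5 × 7^2 × 11
gcd(833, 5390) = 7^2 = 49.
Divide numerator and denominator by 49: 833/5390 = 17/110.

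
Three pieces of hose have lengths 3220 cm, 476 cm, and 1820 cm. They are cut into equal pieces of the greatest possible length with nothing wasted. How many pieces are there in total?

Piece length = gcd(3220, 476, 1820).
3220 = 2^2 × 5 × 7 × 23
476 = 2^2 × 7 × 17
1820 = 2^2 × 5 × 7 × 13
gcd(3220, 476, 1820) = 2^2 × 7 = 28.
Total pieces = 3220/28 + 476/28 + 1820/28 = 115 + 17 + 65 = 197.

197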